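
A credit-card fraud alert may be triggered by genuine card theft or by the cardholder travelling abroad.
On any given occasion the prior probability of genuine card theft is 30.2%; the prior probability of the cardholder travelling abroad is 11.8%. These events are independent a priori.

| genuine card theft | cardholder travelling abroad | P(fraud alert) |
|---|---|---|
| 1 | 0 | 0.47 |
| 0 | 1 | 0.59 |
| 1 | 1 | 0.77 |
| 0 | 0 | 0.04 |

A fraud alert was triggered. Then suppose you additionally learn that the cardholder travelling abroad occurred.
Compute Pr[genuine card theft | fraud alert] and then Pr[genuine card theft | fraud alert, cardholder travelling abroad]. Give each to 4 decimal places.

Pr[genuine card theft | fraud alert] ≈ 0.6758; Pr[genuine card theft | fraud alert, cardholder travelling abroad] ≈ 0.3609

Enumerate the 4 (genuine card theft, cardholder travelling abroad) configurations and weight by the priors:
  P(fraud alert) = 0.04×0.698×0.882 + 0.59×0.698×0.118 + 0.47×0.302×0.882 + 0.77×0.302×0.118
        = 0.024625 + 0.048595 + 0.125191 + 0.027440 = 0.225851
The terms with genuine card theft present sum to 0.152631, so
  P(genuine card theft | fraud alert) = 0.152631 / 0.225851 ≈ 0.6758

Now also conditioning on cardholder travelling abroad=true:
Weight on genuine card theft=true, given the evidence: 0.77×0.302 = 0.232540
Denominator P(fraud alert | cardholder travelling abroad): 0.59×0.698 + 0.77×0.302 = 0.644360
P(genuine card theft | fraud alert, cardholder travelling abroad) = 0.232540/0.644360 ≈ 0.3609
— cardholder travelling abroad explains away the evidence for genuine card theft.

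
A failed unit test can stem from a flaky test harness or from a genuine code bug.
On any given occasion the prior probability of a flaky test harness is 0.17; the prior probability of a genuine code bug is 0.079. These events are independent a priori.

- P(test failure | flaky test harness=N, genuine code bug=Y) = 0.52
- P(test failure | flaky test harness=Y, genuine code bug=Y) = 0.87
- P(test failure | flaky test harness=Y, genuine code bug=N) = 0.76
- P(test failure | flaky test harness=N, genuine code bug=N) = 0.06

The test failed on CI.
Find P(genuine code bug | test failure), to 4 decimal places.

P(genuine code bug | test failure) ≈ 0.2173

Numerator (weight on configurations with genuine code bug): 0.034096 + 0.011684 = 0.045780
Normalizer over all consistent configurations: 0.06*0.83*0.921 + 0.52*0.83*0.079 + 0.76*0.17*0.921 + 0.87*0.17*0.079 = 0.210639
P(genuine code bug | test failure) = 0.045780/0.210639 ≈ 0.2173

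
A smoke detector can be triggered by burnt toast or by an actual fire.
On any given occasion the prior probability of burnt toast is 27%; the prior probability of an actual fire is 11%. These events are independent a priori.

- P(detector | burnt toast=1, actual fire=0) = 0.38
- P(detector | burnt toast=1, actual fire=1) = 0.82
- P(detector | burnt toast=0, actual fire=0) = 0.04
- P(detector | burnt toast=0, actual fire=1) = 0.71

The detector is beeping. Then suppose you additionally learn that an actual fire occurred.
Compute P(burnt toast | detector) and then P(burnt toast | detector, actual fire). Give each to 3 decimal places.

P(detector) = 0.04*0.73*0.89 + 0.71*0.73*0.11 + 0.38*0.27*0.89 + 0.82*0.27*0.11 = 0.025988 + 0.057013 + 0.091314 + 0.024354 = 0.198669
Of this, 0.115668 comes from 0.091314 + 0.024354 (the burnt toast=true cases).
So P(burnt toast | detector) = 0.115668/0.198669 ≈ 0.582.

Now also conditioning on actual fire=true:
Numerator (weight on configurations with burnt toast): 0.82*0.27 = 0.221400
Denominator P(detector | actual fire): 0.71*0.73 + 0.82*0.27 = 0.739700
P(burnt toast | detector, actual fire) = 0.221400/0.739700 ≈ 0.299

P(burnt toast | detector) ≈ 0.582; P(burnt toast | detector, actual fire) ≈ 0.299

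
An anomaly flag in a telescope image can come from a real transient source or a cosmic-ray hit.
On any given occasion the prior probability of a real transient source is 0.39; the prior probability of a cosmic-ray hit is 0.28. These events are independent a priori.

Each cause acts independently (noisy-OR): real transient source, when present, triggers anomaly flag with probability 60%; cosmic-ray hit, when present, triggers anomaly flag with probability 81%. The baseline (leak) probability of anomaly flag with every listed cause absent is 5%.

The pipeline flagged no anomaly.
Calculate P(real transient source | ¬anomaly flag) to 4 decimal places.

P(real transient source | ¬anomaly flag) ≈ 0.2037

Under noisy-OR, P(anomaly flag | causes) = 1 − (1−0.05)·∏(1−qᵢ) over the active causes.
Enumerate the 4 (real transient source, cosmic-ray hit) configurations and weight by the priors:
  P(¬anomaly flag) = 0.95×0.61×0.72 + 0.1805×0.61×0.28 + 0.38×0.39×0.72 + 0.0722×0.39×0.28
        = 0.417240 + 0.030829 + 0.106704 + 0.007884 = 0.562657
Keeping only the real transient source-present terms gives 0.114588, so
  P(real transient source | ¬anomaly flag) = 0.114588 / 0.562657 ≈ 0.2037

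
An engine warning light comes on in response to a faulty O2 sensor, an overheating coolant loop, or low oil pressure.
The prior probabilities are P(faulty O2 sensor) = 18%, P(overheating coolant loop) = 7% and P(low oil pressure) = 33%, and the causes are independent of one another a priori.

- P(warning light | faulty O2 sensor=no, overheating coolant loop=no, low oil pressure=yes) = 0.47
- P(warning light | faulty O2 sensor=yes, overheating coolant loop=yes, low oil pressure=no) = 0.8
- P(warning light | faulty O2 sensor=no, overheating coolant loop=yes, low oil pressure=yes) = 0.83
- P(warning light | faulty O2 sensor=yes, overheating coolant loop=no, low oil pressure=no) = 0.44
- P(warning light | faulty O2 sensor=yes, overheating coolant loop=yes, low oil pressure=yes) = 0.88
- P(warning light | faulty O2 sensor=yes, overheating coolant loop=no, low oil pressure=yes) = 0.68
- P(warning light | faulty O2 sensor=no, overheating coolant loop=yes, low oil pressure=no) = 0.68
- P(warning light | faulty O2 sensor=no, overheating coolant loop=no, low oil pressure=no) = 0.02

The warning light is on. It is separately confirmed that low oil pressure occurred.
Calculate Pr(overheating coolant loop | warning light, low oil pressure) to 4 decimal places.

P(warning light | low oil pressure) = 0.47*0.82*0.93 + 0.83*0.82*0.07 + 0.68*0.18*0.93 + 0.88*0.18*0.07 = 0.358422 + 0.047642 + 0.113832 + 0.011088 = 0.530984
Of this, 0.058730 comes from 0.047642 + 0.011088 (the overheating coolant loop=true cases).
So P(overheating coolant loop | warning light, low oil pressure) = 0.058730/0.530984 ≈ 0.1106.

Pr(overheating coolant loop | warning light, low oil pressure) ≈ 0.1106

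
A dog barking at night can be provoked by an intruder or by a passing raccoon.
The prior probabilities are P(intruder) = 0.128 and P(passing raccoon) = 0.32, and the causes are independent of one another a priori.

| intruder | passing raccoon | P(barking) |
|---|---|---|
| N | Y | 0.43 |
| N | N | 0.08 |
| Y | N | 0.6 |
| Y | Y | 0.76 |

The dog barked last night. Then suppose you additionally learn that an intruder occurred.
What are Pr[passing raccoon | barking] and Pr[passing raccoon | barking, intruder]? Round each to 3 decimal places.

Sum P(barking|·) weighted by the priors over the 4 (intruder, passing raccoon) configurations:
  P(barking) = 0.08×0.872×0.68 + 0.43×0.872×0.32 + 0.6×0.128×0.68 + 0.76×0.128×0.32
        = 0.047437 + 0.119987 + 0.052224 + 0.031130 = 0.250778
Keeping only the passing raccoon-present terms gives 0.151117, so
  P(passing raccoon | barking) = 0.151117 / 0.250778 ≈ 0.603

Now condition on the additional information:
Weight on passing raccoon=true, given the evidence: 0.76*0.32 = 0.243200
Normalizer over all consistent configurations: 0.6*0.68 + 0.76*0.32 = 0.651200
P(passing raccoon | barking, intruder) = 0.243200/0.651200 ≈ 0.373

Pr[passing raccoon | barking] ≈ 0.603; Pr[passing raccoon | barking, intruder] ≈ 0.373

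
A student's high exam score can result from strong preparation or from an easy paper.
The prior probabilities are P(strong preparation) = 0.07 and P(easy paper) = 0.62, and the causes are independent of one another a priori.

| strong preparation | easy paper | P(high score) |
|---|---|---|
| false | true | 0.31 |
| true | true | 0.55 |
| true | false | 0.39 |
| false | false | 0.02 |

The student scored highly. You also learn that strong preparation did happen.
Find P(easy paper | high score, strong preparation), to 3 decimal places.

P(easy paper | high score, strong preparation) ≈ 0.697

By total probability over both values of easy paper:
  P(high score | strong preparation) = 0.39·0.38 + 0.55·0.62
        = 0.148200 + 0.341000 = 0.489200
Configurations with easy paper contribute 0.341000, so
  P(easy paper | high score, strong preparation) = 0.341000 / 0.489200 ≈ 0.697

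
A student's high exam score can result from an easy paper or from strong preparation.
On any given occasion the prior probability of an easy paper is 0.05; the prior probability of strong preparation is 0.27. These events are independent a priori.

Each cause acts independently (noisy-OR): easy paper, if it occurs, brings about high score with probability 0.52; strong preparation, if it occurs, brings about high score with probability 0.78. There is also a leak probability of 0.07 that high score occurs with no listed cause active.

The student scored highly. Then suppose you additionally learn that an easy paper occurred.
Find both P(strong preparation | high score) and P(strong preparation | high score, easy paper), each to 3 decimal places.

Under noisy-OR, P(high score | causes) = 1 − (1−0.07)·∏(1−qᵢ) over the active causes.
P(high score) = 0.07·0.95·0.73 + 0.7954·0.95·0.27 + 0.5536·0.05·0.73 + 0.901792·0.05·0.27 = 0.048545 + 0.204020 + 0.020206 + 0.012174 = 0.284945
Of this, 0.216194 comes from 0.204020 + 0.012174 (the strong preparation=true cases).
So P(strong preparation | high score) = 0.216194/0.284945 ≈ 0.759.

Now condition on the additional information:
For the numerator, keep only strong preparation=true terms: 0.901792·0.27 = 0.243484
Normalizer over all consistent configurations: 0.5536·0.73 + 0.901792·0.27 = 0.647612
Posterior = 0.243484 / 0.647612 ≈ 0.376
— easy paper explains away the evidence for strong preparation.

P(strong preparation | high score) ≈ 0.759; P(strong preparation | high score, easy paper) ≈ 0.376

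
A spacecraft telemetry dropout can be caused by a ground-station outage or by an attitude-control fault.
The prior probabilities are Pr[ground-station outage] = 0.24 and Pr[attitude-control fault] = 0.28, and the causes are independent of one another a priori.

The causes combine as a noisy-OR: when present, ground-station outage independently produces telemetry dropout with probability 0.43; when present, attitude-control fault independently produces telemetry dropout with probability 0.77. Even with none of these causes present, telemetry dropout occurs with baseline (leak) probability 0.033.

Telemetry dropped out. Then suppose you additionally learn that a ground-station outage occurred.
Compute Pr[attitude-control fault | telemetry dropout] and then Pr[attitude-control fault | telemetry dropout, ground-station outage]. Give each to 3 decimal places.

Pr[attitude-control fault | telemetry dropout] ≈ 0.701; Pr[attitude-control fault | telemetry dropout, ground-station outage] ≈ 0.431

Under noisy-OR, P(telemetry dropout | causes) = 1 − (1−0.033)·∏(1−qᵢ) over the active causes.
P(telemetry dropout) = 0.033×0.76×0.72 + 0.77759×0.76×0.28 + 0.44881×0.24×0.72 + 0.873226×0.24×0.28 = 0.018058 + 0.165471 + 0.077554 + 0.058681 = 0.319764
Of this, 0.224152 comes from 0.165471 + 0.058681 (the attitude-control fault=true cases).
So P(attitude-control fault | telemetry dropout) = 0.224152/0.319764 ≈ 0.701.

Now condition on the additional information:
Weight on attitude-control fault=true, given the evidence: 0.873226·0.28 = 0.244503
The normalizing constant is 0.44881·0.72 + 0.873226·0.28 = 0.567646
P(attitude-control fault | telemetry dropout, ground-station outage) = 0.244503/0.567646 ≈ 0.431
The drop from 0.701 to 0.431 is the explaining-away (discounting) effect.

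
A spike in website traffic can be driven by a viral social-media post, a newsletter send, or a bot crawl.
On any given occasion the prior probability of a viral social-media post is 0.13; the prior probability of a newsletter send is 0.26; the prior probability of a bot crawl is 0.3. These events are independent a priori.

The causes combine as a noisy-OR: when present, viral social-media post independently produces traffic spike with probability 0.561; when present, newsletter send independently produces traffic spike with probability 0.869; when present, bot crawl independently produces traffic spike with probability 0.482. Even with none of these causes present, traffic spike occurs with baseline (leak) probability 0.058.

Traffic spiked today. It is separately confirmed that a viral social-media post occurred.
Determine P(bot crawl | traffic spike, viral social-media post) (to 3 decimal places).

Under noisy-OR, P(traffic spike | causes) = 1 − (1−0.058)·∏(1−qᵢ) over the active causes.
For the numerator, keep only bot crawl=true terms: 0.174445 + 0.075811 = 0.250256
The normalizing constant is 0.586462×0.74×0.7 + 0.785787×0.74×0.3 + 0.945827×0.26×0.7 + 0.971938×0.26×0.3 = 0.726184
P(bot crawl | traffic spike, viral social-media post) = 0.250256/0.726184 ≈ 0.345

P(bot crawl | traffic spike, viral social-media post) ≈ 0.345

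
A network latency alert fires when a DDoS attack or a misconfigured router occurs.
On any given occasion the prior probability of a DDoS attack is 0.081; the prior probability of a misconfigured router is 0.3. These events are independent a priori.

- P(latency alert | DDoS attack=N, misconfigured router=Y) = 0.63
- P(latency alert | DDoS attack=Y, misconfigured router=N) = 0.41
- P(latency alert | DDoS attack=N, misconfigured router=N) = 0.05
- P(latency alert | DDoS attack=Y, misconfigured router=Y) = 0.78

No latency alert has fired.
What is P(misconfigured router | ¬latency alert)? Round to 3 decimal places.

P(misconfigured router | ¬latency alert) ≈ 0.143

P(¬latency alert) = 0.95*0.919*0.7 + 0.37*0.919*0.3 + 0.59*0.081*0.7 + 0.22*0.081*0.3 = 0.611135 + 0.102009 + 0.033453 + 0.005346 = 0.751943
Restricting to configurations with misconfigured router present: 0.102009 + 0.005346 = 0.107355.
P(misconfigured router | ¬latency alert) = 0.107355 / 0.751943 ≈ 0.143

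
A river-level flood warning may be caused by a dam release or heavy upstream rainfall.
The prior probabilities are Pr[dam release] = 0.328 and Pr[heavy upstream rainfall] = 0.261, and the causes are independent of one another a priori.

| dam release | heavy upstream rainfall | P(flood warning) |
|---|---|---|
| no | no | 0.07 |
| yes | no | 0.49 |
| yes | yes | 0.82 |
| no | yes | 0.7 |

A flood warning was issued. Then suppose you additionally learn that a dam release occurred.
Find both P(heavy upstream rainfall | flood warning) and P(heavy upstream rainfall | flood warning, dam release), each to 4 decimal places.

Sum P(flood warning|·) weighted by the priors over the 4 (dam release, heavy upstream rainfall) configurations:
  P(flood warning) = 0.07·0.672·0.739 + 0.7·0.672·0.261 + 0.49·0.328·0.739 + 0.82·0.328·0.261
        = 0.034763 + 0.122774 + 0.118772 + 0.070199 = 0.346508
The terms with heavy upstream rainfall present sum to 0.192973, so
  P(heavy upstream rainfall | flood warning) = 0.192973 / 0.346508 ≈ 0.5569

Now also conditioning on dam release=true:
Weight on heavy upstream rainfall=true, given the evidence: 0.82×0.261 = 0.214020
Normalizer over all consistent configurations: 0.49×0.739 + 0.82×0.261 = 0.576130
Posterior = 0.214020 / 0.576130 ≈ 0.3715

P(heavy upstream rainfall | flood warning) ≈ 0.5569; P(heavy upstream rainfall | flood warning, dam release) ≈ 0.3715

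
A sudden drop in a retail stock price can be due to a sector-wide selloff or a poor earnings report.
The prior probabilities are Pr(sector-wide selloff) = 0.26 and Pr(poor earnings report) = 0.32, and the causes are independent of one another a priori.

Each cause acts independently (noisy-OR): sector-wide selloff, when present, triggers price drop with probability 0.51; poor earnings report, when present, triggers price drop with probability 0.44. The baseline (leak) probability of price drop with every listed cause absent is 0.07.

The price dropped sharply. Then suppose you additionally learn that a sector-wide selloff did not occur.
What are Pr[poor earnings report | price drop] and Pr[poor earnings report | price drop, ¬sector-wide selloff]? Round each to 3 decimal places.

Under noisy-OR, P(price drop | causes) = 1 − (1−0.07)·∏(1−qᵢ) over the active causes.
Weight on poor earnings report=true, given the evidence: 0.113475 + 0.061968 = 0.175443
Normalizer over all consistent configurations: 0.07*0.74*0.68 + 0.4792*0.74*0.32 + 0.5443*0.26*0.68 + 0.744808*0.26*0.32 = 0.306899
P(poor earnings report | price drop) = 0.175443/0.306899 ≈ 0.572

Now condition on the additional information:
P(price drop | ¬sector-wide selloff) = 0.07×0.68 + 0.4792×0.32 = 0.047600 + 0.153344 = 0.200944
The poor earnings report-present share is 0.4792×0.32 = 0.153344.
Hence the posterior is 0.153344/0.200944 ≈ 0.763.
Ruling out sector-wide selloff raises the posterior on poor earnings report — the flip side of explaining away.

Pr[poor earnings report | price drop] ≈ 0.572; Pr[poor earnings report | price drop, ¬sector-wide selloff] ≈ 0.763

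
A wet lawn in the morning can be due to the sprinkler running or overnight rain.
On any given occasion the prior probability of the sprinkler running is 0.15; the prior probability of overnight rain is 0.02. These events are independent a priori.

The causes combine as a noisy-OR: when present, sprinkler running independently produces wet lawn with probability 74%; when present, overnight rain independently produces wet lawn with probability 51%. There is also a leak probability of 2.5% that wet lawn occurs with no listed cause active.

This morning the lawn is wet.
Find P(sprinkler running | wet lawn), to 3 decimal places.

P(sprinkler running | wet lawn) ≈ 0.791

Under noisy-OR, P(wet lawn | causes) = 1 − (1−0.025)·∏(1−qᵢ) over the active causes.
Enumerate the 4 (sprinkler running, overnight rain) configurations and weight by the priors:
  P(wet lawn) = 0.025*0.85*0.98 + 0.52225*0.85*0.02 + 0.7465*0.15*0.98 + 0.875785*0.15*0.02
        = 0.020825 + 0.008878 + 0.109735 + 0.002627 = 0.142065
The terms with sprinkler running present sum to 0.112362, so
  P(sprinkler running | wet lawn) = 0.112362 / 0.142065 ≈ 0.791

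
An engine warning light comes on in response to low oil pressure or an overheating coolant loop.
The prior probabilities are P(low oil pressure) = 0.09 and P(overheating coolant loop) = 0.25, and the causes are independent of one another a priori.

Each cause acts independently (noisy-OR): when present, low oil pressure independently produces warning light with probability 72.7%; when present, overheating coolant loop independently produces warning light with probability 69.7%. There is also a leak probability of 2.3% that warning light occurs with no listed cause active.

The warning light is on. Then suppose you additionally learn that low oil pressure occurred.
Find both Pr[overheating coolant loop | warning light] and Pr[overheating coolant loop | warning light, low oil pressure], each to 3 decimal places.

Pr[overheating coolant loop | warning light] ≈ 0.735; Pr[overheating coolant loop | warning light, low oil pressure] ≈ 0.295

Under noisy-OR, P(warning light | causes) = 1 − (1−0.023)·∏(1−qᵢ) over the active causes.
P(warning light) = 0.023×0.91×0.75 + 0.703969×0.91×0.25 + 0.733279×0.09×0.75 + 0.919184×0.09×0.25 = 0.015697 + 0.160153 + 0.049496 + 0.020682 = 0.246028
Restricting to configurations with overheating coolant loop present: 0.160153 + 0.020682 = 0.180835.
P(overheating coolant loop | warning light) = 0.180835 / 0.246028 ≈ 0.735

With the extra evidence:
Enumerate both values of overheating coolant loop and weight by the priors:
  P(warning light | low oil pressure) = 0.733279*0.75 + 0.919184*0.25
        = 0.549959 + 0.229796 = 0.779755
Configurations with overheating coolant loop contribute 0.229796, so
  P(overheating coolant loop | warning light, low oil pressure) = 0.229796 / 0.779755 ≈ 0.295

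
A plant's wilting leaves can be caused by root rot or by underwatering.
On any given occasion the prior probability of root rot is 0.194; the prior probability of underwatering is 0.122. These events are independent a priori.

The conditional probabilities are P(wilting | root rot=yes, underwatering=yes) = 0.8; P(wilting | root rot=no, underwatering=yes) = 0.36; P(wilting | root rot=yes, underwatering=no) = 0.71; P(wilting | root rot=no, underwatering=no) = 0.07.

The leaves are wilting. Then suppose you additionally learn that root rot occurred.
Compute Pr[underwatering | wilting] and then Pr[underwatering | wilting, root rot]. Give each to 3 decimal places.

Pr[underwatering | wilting] ≈ 0.242; Pr[underwatering | wilting, root rot] ≈ 0.135

Weight on underwatering=true, given the evidence: 0.035400 + 0.018934 = 0.054334
Denominator P(wilting): 0.07·0.806·0.878 + 0.36·0.806·0.122 + 0.71·0.194·0.878 + 0.8·0.194·0.122 = 0.224807
Posterior = 0.054334 / 0.224807 ≈ 0.242

With the extra evidence:
P(wilting | root rot) = 0.71·0.878 + 0.8·0.122 = 0.623380 + 0.097600 = 0.720980
Restricting to configurations with underwatering present: 0.8·0.122 = 0.097600.
Hence the posterior is 0.097600/0.720980 ≈ 0.135.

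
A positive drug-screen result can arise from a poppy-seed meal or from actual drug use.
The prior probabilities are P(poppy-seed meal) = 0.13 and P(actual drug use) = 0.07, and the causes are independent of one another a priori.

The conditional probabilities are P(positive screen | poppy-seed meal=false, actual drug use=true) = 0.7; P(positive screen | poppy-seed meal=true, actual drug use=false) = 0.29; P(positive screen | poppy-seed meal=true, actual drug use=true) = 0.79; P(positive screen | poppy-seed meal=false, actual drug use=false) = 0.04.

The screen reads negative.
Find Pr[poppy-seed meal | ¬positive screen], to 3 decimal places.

Pr[poppy-seed meal | ¬positive screen] ≈ 0.099

By total probability over the 4 (poppy-seed meal, actual drug use) configurations:
  P(¬positive screen) = 0.96·0.87·0.93 + 0.3·0.87·0.07 + 0.71·0.13·0.93 + 0.21·0.13·0.07
        = 0.776736 + 0.018270 + 0.085839 + 0.001911 = 0.882756
Keeping only the poppy-seed meal-present terms gives 0.087750, so
  P(poppy-seed meal | ¬positive screen) = 0.087750 / 0.882756 ≈ 0.099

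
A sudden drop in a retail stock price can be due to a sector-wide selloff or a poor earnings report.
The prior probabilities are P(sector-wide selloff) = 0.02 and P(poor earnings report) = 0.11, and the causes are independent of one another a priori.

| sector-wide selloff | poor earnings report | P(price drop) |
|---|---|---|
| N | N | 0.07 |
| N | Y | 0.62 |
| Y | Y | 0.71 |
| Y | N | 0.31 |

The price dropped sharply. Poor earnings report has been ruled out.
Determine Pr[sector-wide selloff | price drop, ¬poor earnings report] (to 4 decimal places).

By total probability over both values of sector-wide selloff:
  P(price drop | ¬poor earnings report) = 0.07×0.98 + 0.31×0.02
        = 0.068600 + 0.006200 = 0.074800
Configurations with sector-wide selloff contribute 0.006200, so
  P(sector-wide selloff | price drop, ¬poor earnings report) = 0.006200 / 0.074800 ≈ 0.0829

Pr[sector-wide selloff | price drop, ¬poor earnings report] ≈ 0.0829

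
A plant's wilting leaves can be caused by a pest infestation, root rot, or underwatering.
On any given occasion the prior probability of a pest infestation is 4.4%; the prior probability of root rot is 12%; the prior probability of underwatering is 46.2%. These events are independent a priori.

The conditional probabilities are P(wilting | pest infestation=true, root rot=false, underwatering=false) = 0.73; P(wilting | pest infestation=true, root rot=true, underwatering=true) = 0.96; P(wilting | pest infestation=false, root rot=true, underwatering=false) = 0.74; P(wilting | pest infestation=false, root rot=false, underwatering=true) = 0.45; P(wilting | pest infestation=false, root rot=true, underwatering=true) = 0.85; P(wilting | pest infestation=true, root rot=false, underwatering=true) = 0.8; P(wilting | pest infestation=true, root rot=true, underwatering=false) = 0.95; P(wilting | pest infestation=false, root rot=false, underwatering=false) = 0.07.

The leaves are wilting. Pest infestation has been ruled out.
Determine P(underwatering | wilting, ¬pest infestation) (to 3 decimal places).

Weight on underwatering=true, given the evidence: 0.182952 + 0.047124 = 0.230076
Denominator P(wilting | ¬pest infestation): 0.07×0.88×0.538 + 0.45×0.88×0.462 + 0.74×0.12×0.538 + 0.85×0.12×0.462 = 0.310991
P(underwatering | wilting, ¬pest infestation) = 0.230076/0.310991 ≈ 0.740

P(underwatering | wilting, ¬pest infestation) ≈ 0.740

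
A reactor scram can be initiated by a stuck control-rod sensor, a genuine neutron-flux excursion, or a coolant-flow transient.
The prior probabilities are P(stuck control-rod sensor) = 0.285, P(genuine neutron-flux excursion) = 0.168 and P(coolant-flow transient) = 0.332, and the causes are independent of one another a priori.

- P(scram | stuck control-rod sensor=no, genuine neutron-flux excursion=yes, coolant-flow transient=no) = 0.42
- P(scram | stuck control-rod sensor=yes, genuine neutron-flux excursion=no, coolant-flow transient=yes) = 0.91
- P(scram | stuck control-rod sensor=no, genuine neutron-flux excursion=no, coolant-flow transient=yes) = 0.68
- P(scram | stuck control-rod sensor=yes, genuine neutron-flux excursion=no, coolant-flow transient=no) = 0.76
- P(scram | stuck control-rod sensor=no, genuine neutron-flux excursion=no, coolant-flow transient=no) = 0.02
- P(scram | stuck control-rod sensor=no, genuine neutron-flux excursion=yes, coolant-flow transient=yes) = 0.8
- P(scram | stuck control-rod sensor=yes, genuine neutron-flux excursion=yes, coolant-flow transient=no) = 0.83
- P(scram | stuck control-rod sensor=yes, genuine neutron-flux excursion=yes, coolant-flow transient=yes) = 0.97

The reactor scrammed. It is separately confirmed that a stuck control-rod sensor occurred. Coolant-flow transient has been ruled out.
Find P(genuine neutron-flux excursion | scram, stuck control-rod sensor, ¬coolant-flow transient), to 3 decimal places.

P(scram | stuck control-rod sensor, ¬coolant-flow transient) = 0.76·0.832 + 0.83·0.168 = 0.632320 + 0.139440 = 0.771760
The genuine neutron-flux excursion-present share is 0.83·0.168 = 0.139440.
Hence the posterior is 0.139440/0.771760 ≈ 0.181.

P(genuine neutron-flux excursion | scram, stuck control-rod sensor, ¬coolant-flow transient) ≈ 0.181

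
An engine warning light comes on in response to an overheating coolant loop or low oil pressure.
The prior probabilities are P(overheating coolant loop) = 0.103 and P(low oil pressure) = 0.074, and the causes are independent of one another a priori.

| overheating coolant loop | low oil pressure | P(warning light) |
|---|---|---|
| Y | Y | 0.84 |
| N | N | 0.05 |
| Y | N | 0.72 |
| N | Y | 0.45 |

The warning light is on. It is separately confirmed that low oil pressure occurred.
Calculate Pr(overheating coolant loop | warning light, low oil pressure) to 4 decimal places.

Pr(overheating coolant loop | warning light, low oil pressure) ≈ 0.1765

P(warning light | low oil pressure) = 0.45·0.897 + 0.84·0.103 = 0.403650 + 0.086520 = 0.490170
Restricting to configurations with overheating coolant loop present: 0.84·0.103 = 0.086520.
Hence the posterior is 0.086520/0.490170 ≈ 0.1765.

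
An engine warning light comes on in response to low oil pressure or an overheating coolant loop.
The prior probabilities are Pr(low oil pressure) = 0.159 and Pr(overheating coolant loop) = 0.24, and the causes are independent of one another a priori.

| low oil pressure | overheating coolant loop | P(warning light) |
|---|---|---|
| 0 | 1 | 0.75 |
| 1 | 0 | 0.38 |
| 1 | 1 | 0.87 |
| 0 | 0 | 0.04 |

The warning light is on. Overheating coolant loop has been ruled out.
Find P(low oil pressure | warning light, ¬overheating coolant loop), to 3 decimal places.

P(low oil pressure | warning light, ¬overheating coolant loop) ≈ 0.642

Enumerate both values of low oil pressure and weight by the priors:
  P(warning light | ¬overheating coolant loop) = 0.04*0.841 + 0.38*0.159
        = 0.033640 + 0.060420 = 0.094060
The terms with low oil pressure present sum to 0.060420, so
  P(low oil pressure | warning light, ¬overheating coolant loop) = 0.060420 / 0.094060 ≈ 0.642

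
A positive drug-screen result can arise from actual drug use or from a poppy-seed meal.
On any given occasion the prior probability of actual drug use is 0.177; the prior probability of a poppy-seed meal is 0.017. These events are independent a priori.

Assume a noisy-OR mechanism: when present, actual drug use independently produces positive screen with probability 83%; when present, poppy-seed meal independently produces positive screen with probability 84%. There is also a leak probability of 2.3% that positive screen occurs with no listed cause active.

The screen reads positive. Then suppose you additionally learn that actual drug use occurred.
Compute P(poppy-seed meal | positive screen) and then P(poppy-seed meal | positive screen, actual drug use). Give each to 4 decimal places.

Under noisy-OR, P(positive screen | causes) = 1 − (1−0.023)·∏(1−qᵢ) over the active causes.
For the numerator, keep only poppy-seed meal=true terms: 0.011804 + 0.002929 = 0.014733
Denominator P(positive screen): 0.023*0.823*0.983 + 0.84368*0.823*0.017 + 0.83391*0.177*0.983 + 0.973426*0.177*0.017 = 0.178433
Posterior = 0.014733 / 0.178433 ≈ 0.0826

Now condition on the additional information:
P(positive screen | actual drug use) = 0.83391*0.983 + 0.973426*0.017 = 0.819734 + 0.016548 = 0.836282
Restricting to configurations with poppy-seed meal present: 0.973426*0.017 = 0.016548.
Hence the posterior is 0.016548/0.836282 ≈ 0.0198.

P(poppy-seed meal | positive screen) ≈ 0.0826; P(poppy-seed meal | positive screen, actual drug use) ≈ 0.0198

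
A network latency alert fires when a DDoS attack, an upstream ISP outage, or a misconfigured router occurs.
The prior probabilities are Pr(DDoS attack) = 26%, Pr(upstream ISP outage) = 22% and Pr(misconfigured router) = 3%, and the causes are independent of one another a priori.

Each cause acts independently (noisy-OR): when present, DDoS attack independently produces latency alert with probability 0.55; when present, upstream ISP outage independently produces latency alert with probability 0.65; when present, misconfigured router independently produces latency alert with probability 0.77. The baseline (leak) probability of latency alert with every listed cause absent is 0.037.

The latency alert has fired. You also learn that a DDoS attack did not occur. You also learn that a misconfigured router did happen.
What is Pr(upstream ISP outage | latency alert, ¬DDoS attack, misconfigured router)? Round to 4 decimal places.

Under noisy-OR, P(latency alert | causes) = 1 − (1−0.037)·∏(1−qᵢ) over the active causes.
Numerator (weight on configurations with upstream ISP outage): 0.922478·0.22 = 0.202945
Denominator P(latency alert | ¬DDoS attack, misconfigured router): 0.77851·0.78 + 0.922478·0.22 = 0.810183
Posterior = 0.202945 / 0.810183 ≈ 0.2505

Pr(upstream ISP outage | latency alert, ¬DDoS attack, misconfigured router) ≈ 0.2505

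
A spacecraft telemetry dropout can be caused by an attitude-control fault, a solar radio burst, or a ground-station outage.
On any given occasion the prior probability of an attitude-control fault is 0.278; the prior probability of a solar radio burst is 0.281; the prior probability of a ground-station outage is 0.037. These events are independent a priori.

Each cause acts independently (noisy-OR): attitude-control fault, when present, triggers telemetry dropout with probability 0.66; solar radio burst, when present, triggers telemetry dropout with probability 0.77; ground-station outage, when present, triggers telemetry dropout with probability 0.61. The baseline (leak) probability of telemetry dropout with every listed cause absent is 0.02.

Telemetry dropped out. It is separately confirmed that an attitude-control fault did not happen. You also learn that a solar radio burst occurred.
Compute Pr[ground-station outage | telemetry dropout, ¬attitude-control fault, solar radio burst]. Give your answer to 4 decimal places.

Under noisy-OR, P(telemetry dropout | causes) = 1 − (1−0.02)·∏(1−qᵢ) over the active causes.
Weight on ground-station outage=true, given the evidence: 0.912094×0.037 = 0.033747
The normalizing constant is 0.7746×0.963 + 0.912094×0.037 = 0.779687
P(ground-station outage | telemetry dropout, ¬attitude-control fault, solar radio burst) = 0.033747/0.779687 ≈ 0.0433

Pr[ground-station outage | telemetry dropout, ¬attitude-control fault, solar radio burst] ≈ 0.0433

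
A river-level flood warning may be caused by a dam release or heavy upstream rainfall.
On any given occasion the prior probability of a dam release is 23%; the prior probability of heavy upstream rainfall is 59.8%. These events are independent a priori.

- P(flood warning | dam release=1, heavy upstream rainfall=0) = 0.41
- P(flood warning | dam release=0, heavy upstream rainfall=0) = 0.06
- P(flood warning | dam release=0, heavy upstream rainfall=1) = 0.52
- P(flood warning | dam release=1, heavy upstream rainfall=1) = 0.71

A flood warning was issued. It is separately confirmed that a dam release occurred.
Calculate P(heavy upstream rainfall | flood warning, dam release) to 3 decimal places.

Sum P(flood warning|·) weighted by the priors over both values of heavy upstream rainfall:
  P(flood warning | dam release) = 0.41·0.402 + 0.71·0.598
        = 0.164820 + 0.424580 = 0.589400
Configurations with heavy upstream rainfall contribute 0.424580, so
  P(heavy upstream rainfall | flood warning, dam release) = 0.424580 / 0.589400 ≈ 0.720

P(heavy upstream rainfall | flood warning, dam release) ≈ 0.720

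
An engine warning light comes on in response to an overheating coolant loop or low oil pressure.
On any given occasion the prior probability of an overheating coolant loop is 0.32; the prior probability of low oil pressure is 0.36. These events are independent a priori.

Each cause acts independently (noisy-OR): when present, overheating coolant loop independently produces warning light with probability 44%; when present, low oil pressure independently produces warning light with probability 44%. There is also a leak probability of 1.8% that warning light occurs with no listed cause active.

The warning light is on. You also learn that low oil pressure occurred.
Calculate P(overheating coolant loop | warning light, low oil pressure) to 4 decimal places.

P(overheating coolant loop | warning light, low oil pressure) ≈ 0.4198

Under noisy-OR, P(warning light | causes) = 1 − (1−0.018)·∏(1−qᵢ) over the active causes.
P(warning light | low oil pressure) = 0.45008×0.68 + 0.692045×0.32 = 0.306054 + 0.221454 = 0.527508
The overheating coolant loop-present share is 0.692045×0.32 = 0.221454.
Hence the posterior is 0.221454/0.527508 ≈ 0.4198.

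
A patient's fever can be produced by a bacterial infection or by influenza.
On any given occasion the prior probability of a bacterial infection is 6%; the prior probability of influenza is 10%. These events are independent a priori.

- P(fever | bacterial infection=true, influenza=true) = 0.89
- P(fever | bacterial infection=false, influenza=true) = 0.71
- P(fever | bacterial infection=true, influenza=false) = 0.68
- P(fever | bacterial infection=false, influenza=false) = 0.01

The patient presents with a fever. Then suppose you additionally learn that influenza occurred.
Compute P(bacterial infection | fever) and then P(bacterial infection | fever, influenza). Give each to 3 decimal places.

Numerator (weight on configurations with bacterial infection): 0.036720 + 0.005340 = 0.042060
The normalizing constant is 0.01×0.94×0.9 + 0.71×0.94×0.1 + 0.68×0.06×0.9 + 0.89×0.06×0.1 = 0.117260
P(bacterial infection | fever) = 0.042060/0.117260 ≈ 0.359

Now condition on the additional information:
P(fever | influenza) = 0.71·0.94 + 0.89·0.06 = 0.667400 + 0.053400 = 0.720800
Of this, 0.053400 comes from 0.89·0.06 (the bacterial infection=true cases).
P(bacterial infection | fever, influenza) = 0.053400 / 0.720800 ≈ 0.074

P(bacterial infection | fever) ≈ 0.359; P(bacterial infection | fever, influenza) ≈ 0.074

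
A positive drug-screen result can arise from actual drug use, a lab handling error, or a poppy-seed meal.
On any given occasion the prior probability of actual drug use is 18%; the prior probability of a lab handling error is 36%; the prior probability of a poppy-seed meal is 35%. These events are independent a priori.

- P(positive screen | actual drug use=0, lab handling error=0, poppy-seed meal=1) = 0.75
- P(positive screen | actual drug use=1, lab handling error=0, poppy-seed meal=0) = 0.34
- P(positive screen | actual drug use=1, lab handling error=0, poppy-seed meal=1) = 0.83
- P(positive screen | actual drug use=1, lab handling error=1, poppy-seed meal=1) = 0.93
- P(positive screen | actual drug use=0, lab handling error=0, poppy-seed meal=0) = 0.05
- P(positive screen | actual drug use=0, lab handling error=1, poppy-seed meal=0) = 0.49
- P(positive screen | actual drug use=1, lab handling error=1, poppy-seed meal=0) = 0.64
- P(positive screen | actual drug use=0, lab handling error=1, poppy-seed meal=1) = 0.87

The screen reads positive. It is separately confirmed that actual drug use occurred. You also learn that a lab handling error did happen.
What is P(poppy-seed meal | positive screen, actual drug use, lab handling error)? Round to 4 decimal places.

P(positive screen | actual drug use, lab handling error) = 0.64·0.65 + 0.93·0.35 = 0.416000 + 0.325500 = 0.741500
Of this, 0.325500 comes from 0.93·0.35 (the poppy-seed meal=true cases).
P(poppy-seed meal | positive screen, actual drug use, lab handling error) = 0.325500 / 0.741500 ≈ 0.4390

P(poppy-seed meal | positive screen, actual drug use, lab handling error) ≈ 0.4390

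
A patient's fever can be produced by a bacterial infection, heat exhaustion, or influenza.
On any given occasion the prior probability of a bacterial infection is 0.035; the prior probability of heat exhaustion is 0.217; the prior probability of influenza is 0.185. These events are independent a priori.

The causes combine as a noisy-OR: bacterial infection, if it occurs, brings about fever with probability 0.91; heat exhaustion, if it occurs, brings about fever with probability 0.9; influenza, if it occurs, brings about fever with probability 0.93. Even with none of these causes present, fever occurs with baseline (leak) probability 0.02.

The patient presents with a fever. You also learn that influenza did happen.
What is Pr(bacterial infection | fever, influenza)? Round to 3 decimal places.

Pr(bacterial infection | fever, influenza) ≈ 0.037

Under noisy-OR, P(fever | causes) = 1 − (1−0.02)·∏(1−qᵢ) over the active causes.
For the numerator, keep only bacterial infection=true terms: 0.027236 + 0.007590 = 0.034826
The normalizing constant is 0.9314*0.965*0.783 + 0.99314*0.965*0.217 + 0.993826*0.035*0.783 + 0.999383*0.035*0.217 = 0.946555
Posterior = 0.034826 / 0.946555 ≈ 0.037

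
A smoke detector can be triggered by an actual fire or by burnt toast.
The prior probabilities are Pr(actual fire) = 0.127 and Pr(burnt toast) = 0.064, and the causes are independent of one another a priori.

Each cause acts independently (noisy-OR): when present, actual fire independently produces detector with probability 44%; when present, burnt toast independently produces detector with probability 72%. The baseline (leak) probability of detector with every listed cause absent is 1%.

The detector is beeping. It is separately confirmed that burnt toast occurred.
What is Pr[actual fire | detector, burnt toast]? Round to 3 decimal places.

Under noisy-OR, P(detector | causes) = 1 − (1−0.01)·∏(1−qᵢ) over the active causes.
P(detector | burnt toast) = 0.7228·0.873 + 0.844768·0.127 = 0.631004 + 0.107286 = 0.738290
Of this, 0.107286 comes from 0.844768·0.127 (the actual fire=true cases).
P(actual fire | detector, burnt toast) = 0.107286 / 0.738290 ≈ 0.145

Pr[actual fire | detector, burnt toast] ≈ 0.145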